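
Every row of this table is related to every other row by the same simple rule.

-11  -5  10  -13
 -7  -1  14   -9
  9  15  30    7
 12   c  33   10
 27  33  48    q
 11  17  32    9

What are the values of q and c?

q = 25, c = 18

The difference between any two rows is the same in every column — this is an addition table with the headers hidden.
Row 5 minus row 1 is 48 − 10 = 38, so its entry in column 4 is -13 + 38 = 25.
Row 4 minus row 1 is 33 − 10 = 23, so its entry in column 2 is -5 + 23 = 18.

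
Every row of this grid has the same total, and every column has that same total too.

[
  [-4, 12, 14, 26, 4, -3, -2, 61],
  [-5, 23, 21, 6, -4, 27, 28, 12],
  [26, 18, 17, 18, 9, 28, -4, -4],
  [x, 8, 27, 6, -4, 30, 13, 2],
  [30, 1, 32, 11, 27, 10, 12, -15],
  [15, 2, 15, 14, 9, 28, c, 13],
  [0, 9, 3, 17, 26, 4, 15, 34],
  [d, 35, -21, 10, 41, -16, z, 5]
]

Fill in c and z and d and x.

c = 12, z = 34, d = 20, x = 26

Rows 1 and 2 both sum to 108, so that's the common total.
Row 6: 15 + 2 + 15 + 14 + 9 + 28 + 13 = 96, so its missing entry is 108 − 96 = 12.
Column 7: -2 + 28 − 4 + 13 + 12 + 12 + 15 = 74, so its missing entry is 108 − 74 = 34.
Row 8: 35 − 21 + 10 + 41 − 16 + 34 + 5 = 88, so its missing entry is 108 − 88 = 20.
Row 4: 8 + 27 + 6 − 4 + 30 + 13 + 2 = 82, so its missing entry is 108 − 82 = 26.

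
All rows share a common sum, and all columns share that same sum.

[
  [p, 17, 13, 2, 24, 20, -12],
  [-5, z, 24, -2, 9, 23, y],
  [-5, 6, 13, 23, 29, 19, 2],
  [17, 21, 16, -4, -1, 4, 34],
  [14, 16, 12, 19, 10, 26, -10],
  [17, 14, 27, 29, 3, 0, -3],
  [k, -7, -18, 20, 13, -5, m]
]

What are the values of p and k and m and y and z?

p = 23, k = 26, m = 58, y = 18, z = 20

Rows 3 and 4 both sum to 87, so that's the common total.
Row 1: 17 + 13 + 2 + 24 + 20 − 12 = 64, so its missing entry is 87 − 64 = 23.
Column 2: 17 + 6 + 21 + 16 + 14 − 7 = 67, so its missing entry is 87 − 67 = 20.
Column 1: 23 − 5 − 5 + 17 + 14 + 17 = 61, so its missing entry is 87 − 61 = 26.
Row 7: 26 − 7 − 18 + 20 + 13 − 5 = 29, so its missing entry is 87 − 29 = 58.
Row 2: -5 + 20 + 24 − 2 + 9 + 23 = 69, so its missing entry is 87 − 69 = 18.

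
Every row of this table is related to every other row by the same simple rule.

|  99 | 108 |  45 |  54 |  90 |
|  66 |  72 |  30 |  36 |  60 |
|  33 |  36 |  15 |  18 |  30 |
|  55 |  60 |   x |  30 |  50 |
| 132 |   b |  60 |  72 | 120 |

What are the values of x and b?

x = 25, b = 144

Each row is a constant multiple of every other row — this is a multiplication table with the headers hidden.
Row 4 is 30/54 = 5/9 times row 1, so its entry in column 3 is 45 × 5/9 = 25.
Row 5 is 72/54 = 4/3 times row 1, so its entry in column 2 is 108 × 4/3 = 144.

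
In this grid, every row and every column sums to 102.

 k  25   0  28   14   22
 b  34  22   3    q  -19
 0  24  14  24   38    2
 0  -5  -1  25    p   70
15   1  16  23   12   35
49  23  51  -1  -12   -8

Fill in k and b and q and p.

k = 13, b = 25, q = 37, p = 13

Row 4: 0 − 5 − 1 + 25 + 70 = 89, so its missing entry is 102 − 89 = 13.
Column 5: 14 + 38 + 13 + 12 − 12 = 65, so its missing entry is 102 − 65 = 37.
Row 2: 34 + 22 + 3 + 37 − 19 = 77, so its missing entry is 102 − 77 = 25.
Row 1: 25 + 0 + 28 + 14 + 22 = 89, so its missing entry is 102 − 89 = 13.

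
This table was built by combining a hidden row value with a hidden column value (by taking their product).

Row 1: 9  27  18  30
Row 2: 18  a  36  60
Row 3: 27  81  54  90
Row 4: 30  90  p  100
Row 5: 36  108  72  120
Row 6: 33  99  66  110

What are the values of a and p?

Each row is a constant multiple of every other row — this is a multiplication table with the headers hidden.
Row 2 is 18/9 = 2/1 times row 1, so its entry in column 2 is 27 × 2/1 = 54.
Row 4 is 30/9 = 10/3 times row 1, so its entry in column 3 is 18 × 10/3 = 60.

a = 54, p = 60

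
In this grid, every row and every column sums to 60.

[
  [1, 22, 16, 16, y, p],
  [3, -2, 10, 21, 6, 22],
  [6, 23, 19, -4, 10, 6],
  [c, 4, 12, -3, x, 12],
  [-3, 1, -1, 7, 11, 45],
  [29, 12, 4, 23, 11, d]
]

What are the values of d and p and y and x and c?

d = -19, p = -6, y = 11, x = 11, c = 24

The known cells in row 6 total 79, leaving 60 − 79 = -19 for the blank.
The known cells in column 1 total 36, leaving 60 − 36 = 24 for the blank.
The known cells in row 4 total 49, leaving 60 − 49 = 11 for the blank.
The known cells in column 5 total 49, leaving 60 − 49 = 11 for the blank.
The known cells in row 1 total 66, leaving 60 − 66 = -6 for the blank.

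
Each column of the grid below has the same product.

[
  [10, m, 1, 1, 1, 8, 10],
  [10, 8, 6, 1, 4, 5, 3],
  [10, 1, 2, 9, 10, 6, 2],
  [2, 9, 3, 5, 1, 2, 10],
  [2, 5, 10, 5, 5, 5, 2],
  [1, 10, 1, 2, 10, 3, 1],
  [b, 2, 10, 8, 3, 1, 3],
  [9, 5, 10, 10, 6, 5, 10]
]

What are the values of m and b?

m = 1, b = 1

Columns 3 and 7 each multiply to 36000, so every column has product 36000.
Column 2: 8×1×9×5×10×2×5 = 36000, so the missing entry is 36000 ÷ 36000 = 1.
Column 1: 10×10×10×2×2×1×9 = 36000, so the missing entry is 36000 ÷ 36000 = 1.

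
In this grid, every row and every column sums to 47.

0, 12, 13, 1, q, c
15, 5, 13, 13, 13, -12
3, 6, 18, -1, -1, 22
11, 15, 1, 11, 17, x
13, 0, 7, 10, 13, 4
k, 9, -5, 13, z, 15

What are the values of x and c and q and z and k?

Column 1: 0 + 15 + 3 + 11 + 13 = 42, so its missing entry is 47 − 42 = 5.
Row 6: 5 + 9 − 5 + 13 + 15 = 37, so its missing entry is 47 − 37 = 10.
Column 5: 13 − 1 + 17 + 13 + 10 = 52, so its missing entry is 47 − 52 = -5.
Row 1: 0 + 12 + 13 + 1 − 5 = 21, so its missing entry is 47 − 21 = 26.
Row 4: 11 + 15 + 1 + 11 + 17 = 55, so its missing entry is 47 − 55 = -8.

x = -8, c = 26, q = -5, z = 10, k = 5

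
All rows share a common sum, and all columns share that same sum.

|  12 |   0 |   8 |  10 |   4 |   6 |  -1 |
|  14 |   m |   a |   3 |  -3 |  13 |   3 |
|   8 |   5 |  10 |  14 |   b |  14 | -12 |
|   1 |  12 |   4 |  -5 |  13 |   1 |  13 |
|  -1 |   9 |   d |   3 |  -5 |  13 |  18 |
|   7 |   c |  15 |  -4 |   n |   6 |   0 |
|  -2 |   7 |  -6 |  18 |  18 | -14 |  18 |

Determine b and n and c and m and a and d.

b = 0, n = 12, c = 3, m = 3, a = 6, d = 2

Rows 1 and 4 both sum to 39, so that's the common total.
Row 3: 8 + 5 + 10 + 14 + 14 − 12 = 39, so its missing entry is 39 − 39 = 0.
Column 5: 4 − 3 + 0 + 13 − 5 + 18 = 27, so its missing entry is 39 − 27 = 12.
Row 6: 7 + 15 − 4 + 12 + 6 + 0 = 36, so its missing entry is 39 − 36 = 3.
Column 2: 0 + 5 + 12 + 9 + 3 + 7 = 36, so its missing entry is 39 − 36 = 3.
Row 2: 14 + 3 + 3 − 3 + 13 + 3 = 33, so its missing entry is 39 − 33 = 6.
Row 5: -1 + 9 + 3 − 5 + 13 + 18 = 37, so its missing entry is 39 − 37 = 2.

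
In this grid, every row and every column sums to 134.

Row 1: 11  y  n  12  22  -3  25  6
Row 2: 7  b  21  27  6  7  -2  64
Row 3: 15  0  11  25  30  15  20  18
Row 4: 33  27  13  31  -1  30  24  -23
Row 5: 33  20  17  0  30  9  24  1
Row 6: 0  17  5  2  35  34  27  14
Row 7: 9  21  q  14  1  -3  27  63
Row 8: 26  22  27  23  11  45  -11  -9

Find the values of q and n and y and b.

q = 2, n = 38, y = 23, b = 4

The known cells in row 7 total 132, leaving 134 − 132 = 2 for the blank.
The known cells in row 2 total 130, leaving 134 − 130 = 4 for the blank.
The known cells in column 2 total 111, leaving 134 − 111 = 23 for the blank.
The known cells in row 1 total 96, leaving 134 − 96 = 38 for the blank.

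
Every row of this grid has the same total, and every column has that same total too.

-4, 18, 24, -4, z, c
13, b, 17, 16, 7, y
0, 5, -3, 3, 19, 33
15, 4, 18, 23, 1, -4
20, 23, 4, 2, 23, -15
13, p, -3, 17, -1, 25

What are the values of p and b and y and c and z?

p = 6, b = 1, y = 3, c = 15, z = 8

Rows 3 and 4 both sum to 57, so that's the common total.
Column 5: 7 + 19 + 1 + 23 − 1 = 49, so its missing entry is 57 − 49 = 8.
Row 6: 13 − 3 + 17 − 1 + 25 = 51, so its missing entry is 57 − 51 = 6.
Column 2: 18 + 5 + 4 + 23 + 6 = 56, so its missing entry is 57 − 56 = 1.
Row 2: 13 + 1 + 17 + 16 + 7 = 54, so its missing entry is 57 − 54 = 3.
Row 1: -4 + 18 + 24 − 4 + 8 = 42, so its missing entry is 57 − 42 = 15.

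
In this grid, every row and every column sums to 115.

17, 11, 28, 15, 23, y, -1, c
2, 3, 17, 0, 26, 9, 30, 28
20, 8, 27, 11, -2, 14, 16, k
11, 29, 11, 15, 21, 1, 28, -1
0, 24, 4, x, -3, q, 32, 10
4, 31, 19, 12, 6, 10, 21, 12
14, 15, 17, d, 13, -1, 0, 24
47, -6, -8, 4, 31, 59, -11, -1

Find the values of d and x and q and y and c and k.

d = 33, x = 25, q = 23, y = 0, c = 22, k = 21

The known cells in row 3 total 94, leaving 115 − 94 = 21 for the blank.
The known cells in column 8 total 93, leaving 115 − 93 = 22 for the blank.
The known cells in row 1 total 115, leaving 115 − 115 = 0 for the blank.
The known cells in column 6 total 92, leaving 115 − 92 = 23 for the blank.
The known cells in row 5 total 90, leaving 115 − 90 = 25 for the blank.
The known cells in row 7 total 82, leaving 115 − 82 = 33 for the blank.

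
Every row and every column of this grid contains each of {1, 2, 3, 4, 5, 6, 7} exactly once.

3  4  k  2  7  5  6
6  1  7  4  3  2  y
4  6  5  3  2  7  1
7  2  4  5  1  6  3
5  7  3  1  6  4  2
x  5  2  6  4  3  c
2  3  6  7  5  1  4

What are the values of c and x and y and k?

At (row 2, col 7): row 2 already has {1, 2, 3, 4, 6, 7}, so the value is 5.
At (row 1, col 3): row 1 already has {2, 3, 4, 5, 6, 7}, so the value is 1.
Cell (6,1): column 1 already has {2, 3, 4, 5, 6, 7} → 1.
Cell (6,7): row 6 already has {1, 2, 3, 4, 5, 6} → 7.

c = 7, x = 1, y = 5, k = 1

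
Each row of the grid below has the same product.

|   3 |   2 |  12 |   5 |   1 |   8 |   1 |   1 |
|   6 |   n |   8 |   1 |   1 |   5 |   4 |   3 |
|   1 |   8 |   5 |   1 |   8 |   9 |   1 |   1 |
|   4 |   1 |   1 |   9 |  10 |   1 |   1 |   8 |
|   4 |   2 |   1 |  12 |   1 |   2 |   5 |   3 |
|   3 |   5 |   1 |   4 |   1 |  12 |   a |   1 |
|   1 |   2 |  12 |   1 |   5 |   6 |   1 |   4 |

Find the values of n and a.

Rows 3 and 4 each multiply to 2880, so every row has product 2880.
Row 2: 6×8×1×1×5×4×3 = 2880, so the missing entry is 2880 ÷ 2880 = 1.
Row 6: 3×5×1×4×1×12×1 = 720, so the missing entry is 2880 ÷ 720 = 4.

n = 1, a = 4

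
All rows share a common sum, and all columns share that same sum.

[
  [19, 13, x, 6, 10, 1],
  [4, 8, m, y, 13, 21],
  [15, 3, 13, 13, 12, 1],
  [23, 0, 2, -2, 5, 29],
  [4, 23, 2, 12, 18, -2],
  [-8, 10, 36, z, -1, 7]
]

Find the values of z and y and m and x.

z = 13, y = 15, m = -4, x = 8

Rows 3 and 4 both sum to 57, so that's the common total.
The known cells in row 6 total 44, leaving 57 − 44 = 13 for the blank.
The known cells in row 1 total 49, leaving 57 − 49 = 8 for the blank.
The known cells in column 3 total 61, leaving 57 − 61 = -4 for the blank.
The known cells in row 2 total 42, leaving 57 − 42 = 15 for the blank.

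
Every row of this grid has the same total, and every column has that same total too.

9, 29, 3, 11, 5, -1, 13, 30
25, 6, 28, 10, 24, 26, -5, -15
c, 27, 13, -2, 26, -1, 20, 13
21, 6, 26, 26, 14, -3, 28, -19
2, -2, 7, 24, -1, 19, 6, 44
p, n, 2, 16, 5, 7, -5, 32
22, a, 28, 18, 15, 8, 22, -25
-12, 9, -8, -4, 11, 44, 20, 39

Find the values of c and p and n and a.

c = 3, p = 29, n = 13, a = 11

Rows 1 and 2 both sum to 99, so that's the common total.
The known cells in row 7 total 88, leaving 99 − 88 = 11 for the blank.
The known cells in row 3 total 96, leaving 99 − 96 = 3 for the blank.
The known cells in column 1 total 70, leaving 99 − 70 = 29 for the blank.
The known cells in row 6 total 86, leaving 99 − 86 = 13 for the blank.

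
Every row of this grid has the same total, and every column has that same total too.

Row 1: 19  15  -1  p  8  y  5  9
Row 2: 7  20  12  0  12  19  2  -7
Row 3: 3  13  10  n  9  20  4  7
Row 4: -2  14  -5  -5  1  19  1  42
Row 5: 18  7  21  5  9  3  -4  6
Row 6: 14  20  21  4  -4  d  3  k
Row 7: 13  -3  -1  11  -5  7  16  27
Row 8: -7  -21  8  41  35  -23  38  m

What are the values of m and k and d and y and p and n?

Rows 2 and 4 both sum to 65, so that's the common total.
Row 8 has -7 − 21 + 8 + 41 + 35 − 23 + 38 = 71; the blank must be 65 − 71 = -6.
Column 8 has 9 − 7 + 7 + 42 + 6 + 27 − 6 = 78; the blank must be 65 − 78 = -13.
Row 6 has 14 + 20 + 21 + 4 − 4 + 3 − 13 = 45; the blank must be 65 − 45 = 20.
Row 3 has 3 + 13 + 10 + 9 + 20 + 4 + 7 = 66; the blank must be 65 − 66 = -1.
Column 4 has 0 − 1 − 5 + 5 + 4 + 11 + 41 = 55; the blank must be 65 − 55 = 10.
Row 1 has 19 + 15 − 1 + 10 + 8 + 5 + 9 = 65; the blank must be 65 − 65 = 0.

m = -6, k = -13, d = 20, y = 0, p = 10, n = -1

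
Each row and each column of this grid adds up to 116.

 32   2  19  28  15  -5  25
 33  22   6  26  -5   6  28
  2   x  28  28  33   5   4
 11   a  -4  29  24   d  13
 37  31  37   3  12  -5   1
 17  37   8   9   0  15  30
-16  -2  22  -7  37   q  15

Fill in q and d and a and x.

q = 67, d = 33, a = 10, x = 16

Row 3 has 2 + 28 + 28 + 33 + 5 + 4 = 100; the blank must be 116 − 100 = 16.
Column 2 has 2 + 22 + 16 + 31 + 37 − 2 = 106; the blank must be 116 − 106 = 10.
Row 4 has 11 + 10 − 4 + 29 + 24 + 13 = 83; the blank must be 116 − 83 = 33.
Row 7 has -16 − 2 + 22 − 7 + 37 + 15 = 49; the blank must be 116 − 49 = 67.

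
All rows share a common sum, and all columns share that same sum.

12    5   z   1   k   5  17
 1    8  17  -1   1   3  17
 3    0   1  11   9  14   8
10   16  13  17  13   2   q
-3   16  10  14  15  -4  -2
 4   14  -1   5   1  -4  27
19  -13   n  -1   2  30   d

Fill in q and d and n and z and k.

q = -25, d = 4, n = 5, z = 1, k = 5

Rows 2 and 3 both sum to 46, so that's the common total.
Column 5: 1 + 9 + 13 + 15 + 1 + 2 = 41, so its missing entry is 46 − 41 = 5.
Row 1: 12 + 5 + 1 + 5 + 5 + 17 = 45, so its missing entry is 46 − 45 = 1.
Column 3: 1 + 17 + 1 + 13 + 10 − 1 = 41, so its missing entry is 46 − 41 = 5.
Row 4: 10 + 16 + 13 + 17 + 13 + 2 = 71, so its missing entry is 46 − 71 = -25.
Row 7: 19 − 13 + 5 − 1 + 2 + 30 = 42, so its missing entry is 46 − 42 = 4.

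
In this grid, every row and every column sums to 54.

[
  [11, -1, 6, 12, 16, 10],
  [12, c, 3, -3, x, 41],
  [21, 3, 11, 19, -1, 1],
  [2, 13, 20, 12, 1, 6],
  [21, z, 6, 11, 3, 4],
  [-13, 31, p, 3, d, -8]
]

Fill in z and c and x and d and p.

z = 9, c = -1, x = 2, d = 33, p = 8

Row 5: 21 + 6 + 11 + 3 + 4 = 45, so its missing entry is 54 − 45 = 9.
Column 2: -1 + 3 + 13 + 9 + 31 = 55, so its missing entry is 54 − 55 = -1.
Row 2: 12 − 1 + 3 − 3 + 41 = 52, so its missing entry is 54 − 52 = 2.
Column 5: 16 + 2 − 1 + 1 + 3 = 21, so its missing entry is 54 − 21 = 33.
Row 6: -13 + 31 + 3 + 33 − 8 = 46, so its missing entry is 54 − 46 = 8.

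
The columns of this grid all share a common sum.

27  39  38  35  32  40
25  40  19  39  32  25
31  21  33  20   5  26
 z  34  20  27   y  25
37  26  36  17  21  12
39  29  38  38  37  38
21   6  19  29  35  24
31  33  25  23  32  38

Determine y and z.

y = 34, z = 17

Columns 2 and 4 both add up to 228, so every column sums to 228.
Column 5: 32 + 32 + 5 + 21 + 37 + 35 + 32 = 194, so the missing entry is 228 − 194 = 34.
Column 1: 27 + 25 + 31 + 37 + 39 + 21 + 31 = 211, so the missing entry is 228 − 211 = 17.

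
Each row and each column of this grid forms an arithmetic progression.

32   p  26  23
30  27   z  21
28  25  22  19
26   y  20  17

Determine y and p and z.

y = 23, p = 29, z = 24

Along each row the entries change by -3 per step; down each column they change by -2.
Row 4: from 26 at column 1, stepping by -3 to column 2 gives 23.
Row 1: from 32 at column 1, stepping by -3 to column 2 gives 29.
Row 2: from 30 at column 1, stepping by -3 to column 3 gives 24.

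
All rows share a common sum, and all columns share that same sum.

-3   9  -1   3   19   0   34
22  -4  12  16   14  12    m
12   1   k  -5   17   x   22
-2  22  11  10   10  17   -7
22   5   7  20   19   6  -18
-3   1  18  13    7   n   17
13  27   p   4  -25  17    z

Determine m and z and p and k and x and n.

Rows 1 and 4 both sum to 61, so that's the common total.
Row 6: -3 + 1 + 18 + 13 + 7 + 17 = 53, so its missing entry is 61 − 53 = 8.
Row 2: 22 − 4 + 12 + 16 + 14 + 12 = 72, so its missing entry is 61 − 72 = -11.
Column 7: 34 − 11 + 22 − 7 − 18 + 17 = 37, so its missing entry is 61 − 37 = 24.
Row 7: 13 + 27 + 4 − 25 + 17 + 24 = 60, so its missing entry is 61 − 60 = 1.
Column 3: -1 + 12 + 11 + 7 + 18 + 1 = 48, so its missing entry is 61 − 48 = 13.
Row 3: 12 + 1 + 13 − 5 + 17 + 22 = 60, so its missing entry is 61 − 60 = 1.

m = -11, z = 24, p = 1, k = 13, x = 1, n = 8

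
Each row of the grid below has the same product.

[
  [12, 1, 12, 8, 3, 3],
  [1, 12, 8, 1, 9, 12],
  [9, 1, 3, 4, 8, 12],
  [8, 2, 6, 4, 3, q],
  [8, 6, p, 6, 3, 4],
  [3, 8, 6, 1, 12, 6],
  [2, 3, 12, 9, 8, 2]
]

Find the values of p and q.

p = 3, q = 9

Rows 1 and 7 each multiply to 10368, so every row has product 10368.
Row 5: 8×6×6×3×4 = 3456, so the missing entry is 10368 ÷ 3456 = 3.
Row 4: 8×2×6×4×3 = 1152, so the missing entry is 10368 ÷ 1152 = 9.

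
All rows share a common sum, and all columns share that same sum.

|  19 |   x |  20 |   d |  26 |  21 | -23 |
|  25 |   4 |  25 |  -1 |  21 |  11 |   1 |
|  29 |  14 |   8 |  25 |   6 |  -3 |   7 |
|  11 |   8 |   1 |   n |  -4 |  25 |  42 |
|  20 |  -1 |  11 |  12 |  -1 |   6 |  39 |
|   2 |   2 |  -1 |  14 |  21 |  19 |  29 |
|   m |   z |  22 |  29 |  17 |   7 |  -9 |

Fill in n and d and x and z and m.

n = 3, d = 4, x = 19, z = 40, m = -20

Rows 2 and 3 both sum to 86, so that's the common total.
The known cells in row 4 total 83, leaving 86 − 83 = 3 for the blank.
The known cells in column 4 total 82, leaving 86 − 82 = 4 for the blank.
The known cells in row 1 total 67, leaving 86 − 67 = 19 for the blank.
The known cells in column 2 total 46, leaving 86 − 46 = 40 for the blank.
The known cells in row 7 total 106, leaving 86 − 106 = -20 for the blank.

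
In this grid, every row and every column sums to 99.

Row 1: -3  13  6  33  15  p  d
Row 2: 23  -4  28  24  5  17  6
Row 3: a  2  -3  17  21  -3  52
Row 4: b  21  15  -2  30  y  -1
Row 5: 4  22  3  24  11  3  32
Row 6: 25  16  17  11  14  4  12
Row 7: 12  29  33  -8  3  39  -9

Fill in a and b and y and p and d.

Row 3 has 2 − 3 + 17 + 21 − 3 + 52 = 86; the blank must be 99 − 86 = 13.
Column 7 has 6 + 52 − 1 + 32 + 12 − 9 = 92; the blank must be 99 − 92 = 7.
Column 1 has -3 + 23 + 13 + 4 + 25 + 12 = 74; the blank must be 99 − 74 = 25.
Row 1 has -3 + 13 + 6 + 33 + 15 + 7 = 71; the blank must be 99 − 71 = 28.
Row 4 has 25 + 21 + 15 − 2 + 30 − 1 = 88; the blank must be 99 − 88 = 11.

a = 13, b = 25, y = 11, p = 28, d = 7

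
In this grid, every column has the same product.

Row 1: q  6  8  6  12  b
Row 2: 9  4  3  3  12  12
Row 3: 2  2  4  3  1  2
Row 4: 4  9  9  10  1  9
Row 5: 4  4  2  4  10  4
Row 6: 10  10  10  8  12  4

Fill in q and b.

q = 6, b = 5

Columns 3 and 5 each multiply to 17280, so every column has product 17280.
Column 1: 9×2×4×4×10 = 2880, so the missing entry is 17280 ÷ 2880 = 6.
Column 6: 12×2×9×4×4 = 3456, so the missing entry is 17280 ÷ 3456 = 5.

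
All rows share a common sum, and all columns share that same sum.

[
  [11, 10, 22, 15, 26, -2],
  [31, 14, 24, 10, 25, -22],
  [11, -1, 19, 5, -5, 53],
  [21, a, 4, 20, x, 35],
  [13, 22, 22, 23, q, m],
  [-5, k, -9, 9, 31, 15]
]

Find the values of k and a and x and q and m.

k = 41, a = -4, x = 6, q = -1, m = 3

Rows 1 and 2 both sum to 82, so that's the common total.
The known cells in row 6 total 41, leaving 82 − 41 = 41 for the blank.
The known cells in column 2 total 86, leaving 82 − 86 = -4 for the blank.
The known cells in row 4 total 76, leaving 82 − 76 = 6 for the blank.
The known cells in column 5 total 83, leaving 82 − 83 = -1 for the blank.
The known cells in row 5 total 79, leaving 82 − 79 = 3 for the blank.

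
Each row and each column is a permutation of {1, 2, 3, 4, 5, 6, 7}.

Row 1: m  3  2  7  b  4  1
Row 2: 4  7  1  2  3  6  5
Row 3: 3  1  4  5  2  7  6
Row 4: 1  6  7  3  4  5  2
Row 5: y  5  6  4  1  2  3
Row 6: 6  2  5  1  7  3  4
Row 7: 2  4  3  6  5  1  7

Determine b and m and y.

b = 6, m = 5, y = 7

Cell (5,1): row 5 already has {1, 2, 3, 4, 5, 6} → 7.
For row 1, column 5: column 5 already has {1, 2, 3, 4, 5, 7}; that leaves 6.
At (row 1, col 1): row 1 already has {1, 2, 3, 4, 6, 7}, so the value is 5.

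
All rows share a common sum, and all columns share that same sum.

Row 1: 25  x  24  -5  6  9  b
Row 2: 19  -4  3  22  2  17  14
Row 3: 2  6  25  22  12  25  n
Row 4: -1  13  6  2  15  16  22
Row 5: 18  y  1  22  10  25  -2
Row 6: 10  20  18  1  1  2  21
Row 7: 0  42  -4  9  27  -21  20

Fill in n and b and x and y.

Rows 2 and 4 both sum to 73, so that's the common total.
Row 3 has 2 + 6 + 25 + 22 + 12 + 25 = 92; the blank must be 73 − 92 = -19.
Row 5 has 18 + 1 + 22 + 10 + 25 − 2 = 74; the blank must be 73 − 74 = -1.
Column 2 has -4 + 6 + 13 − 1 + 20 + 42 = 76; the blank must be 73 − 76 = -3.
Row 1 has 25 − 3 + 24 − 5 + 6 + 9 = 56; the blank must be 73 − 56 = 17.

n = -19, b = 17, x = -3, y = -1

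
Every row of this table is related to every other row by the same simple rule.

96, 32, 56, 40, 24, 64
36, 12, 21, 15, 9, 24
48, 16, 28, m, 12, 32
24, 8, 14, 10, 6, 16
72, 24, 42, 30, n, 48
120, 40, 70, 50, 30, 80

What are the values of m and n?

m = 20, n = 18

Each row is a constant multiple of every other row — this is a multiplication table with the headers hidden.
Row 3 is 28/56 = 1/2 times row 1, so its entry in column 4 is 40 × 1/2 = 20.
Row 5 is 42/56 = 3/4 times row 1, so its entry in column 5 is 24 × 3/4 = 18.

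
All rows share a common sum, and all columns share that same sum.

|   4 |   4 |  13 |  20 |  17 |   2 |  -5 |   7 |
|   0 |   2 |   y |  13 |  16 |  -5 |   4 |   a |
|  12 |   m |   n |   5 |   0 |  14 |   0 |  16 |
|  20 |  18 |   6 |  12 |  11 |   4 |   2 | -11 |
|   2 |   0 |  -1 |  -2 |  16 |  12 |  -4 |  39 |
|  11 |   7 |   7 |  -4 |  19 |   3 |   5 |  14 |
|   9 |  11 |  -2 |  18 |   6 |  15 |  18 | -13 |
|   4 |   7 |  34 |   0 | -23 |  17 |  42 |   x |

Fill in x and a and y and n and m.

x = -19, a = 29, y = 3, n = 2, m = 13

Rows 1 and 4 both sum to 62, so that's the common total.
The known cells in column 2 total 49, leaving 62 − 49 = 13 for the blank.
The known cells in row 8 total 81, leaving 62 − 81 = -19 for the blank.
The known cells in column 8 total 33, leaving 62 − 33 = 29 for the blank.
The known cells in row 2 total 59, leaving 62 − 59 = 3 for the blank.
The known cells in row 3 total 60, leaving 62 − 60 = 2 for the blank.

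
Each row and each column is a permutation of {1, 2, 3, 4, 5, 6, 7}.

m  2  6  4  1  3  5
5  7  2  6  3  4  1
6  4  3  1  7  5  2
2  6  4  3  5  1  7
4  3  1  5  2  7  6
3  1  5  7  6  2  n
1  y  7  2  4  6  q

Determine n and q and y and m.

n = 4, q = 3, y = 5, m = 7

Cell (7,2): column 2 already has {1, 2, 3, 4, 6, 7} → 5.
For row 7, column 7: row 7 already has {1, 2, 4, 5, 6, 7}; that leaves 3.
Cell (6,7): row 6 already has {1, 2, 3, 5, 6, 7} → 4.
At (row 1, col 1): row 1 already has {1, 2, 3, 4, 5, 6}, so the value is 7.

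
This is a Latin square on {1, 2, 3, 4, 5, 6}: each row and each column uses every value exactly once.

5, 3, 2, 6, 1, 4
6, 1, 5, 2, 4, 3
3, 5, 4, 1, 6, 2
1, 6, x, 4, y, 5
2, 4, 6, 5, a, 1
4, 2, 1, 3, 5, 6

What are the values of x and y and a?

For row 5, column 5: row 5 already has {1, 2, 4, 5, 6}; that leaves 3.
At (row 4, col 3): column 3 already has {1, 2, 4, 5, 6}, so the value is 3.
Cell (4,5): row 4 already has {1, 3, 4, 5, 6} → 2.

x = 3, y = 2, a = 3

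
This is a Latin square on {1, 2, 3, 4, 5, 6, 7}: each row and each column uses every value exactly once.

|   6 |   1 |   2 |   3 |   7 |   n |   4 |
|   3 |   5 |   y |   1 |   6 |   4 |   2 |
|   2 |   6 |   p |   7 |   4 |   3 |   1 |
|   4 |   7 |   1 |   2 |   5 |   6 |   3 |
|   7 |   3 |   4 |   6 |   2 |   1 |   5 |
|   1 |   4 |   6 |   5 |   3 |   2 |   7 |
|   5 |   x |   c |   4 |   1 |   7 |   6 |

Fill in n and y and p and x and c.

Cell (2,3): row 2 already has {1, 2, 3, 4, 5, 6} → 7.
At (row 7, col 2): column 2 already has {1, 3, 4, 5, 6, 7}, so the value is 2.
For row 7, column 3: row 7 already has {1, 2, 4, 5, 6, 7}; that leaves 3.
At (row 1, col 6): row 1 already has {1, 2, 3, 4, 6, 7}, so the value is 5.
For row 3, column 3: row 3 already has {1, 2, 3, 4, 6, 7}; that leaves 5.

n = 5, y = 7, p = 5, x = 2, c = 3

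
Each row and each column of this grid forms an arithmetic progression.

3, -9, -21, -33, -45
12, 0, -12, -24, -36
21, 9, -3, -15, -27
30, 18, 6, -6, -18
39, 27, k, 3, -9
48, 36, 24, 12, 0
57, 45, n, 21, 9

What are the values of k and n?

Along each row the entries change by -12 per step; down each column they change by 9.
Row 5: from 39 at column 1, stepping by -12 to column 3 gives 15.
Row 7: from 57 at column 1, stepping by -12 to column 3 gives 33.

k = 15, n = 33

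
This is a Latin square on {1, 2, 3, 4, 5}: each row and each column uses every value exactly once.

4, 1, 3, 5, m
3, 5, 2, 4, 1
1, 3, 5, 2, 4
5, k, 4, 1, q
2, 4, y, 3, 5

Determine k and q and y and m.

k = 2, q = 3, y = 1, m = 2

For row 4, column 2: column 2 already has {1, 3, 4, 5}; that leaves 2.
For row 1, column 5: row 1 already has {1, 3, 4, 5}; that leaves 2.
At (row 4, col 5): row 4 already has {1, 2, 4, 5}, so the value is 3.
At (row 5, col 3): row 5 already has {2, 3, 4, 5}, so the value is 1.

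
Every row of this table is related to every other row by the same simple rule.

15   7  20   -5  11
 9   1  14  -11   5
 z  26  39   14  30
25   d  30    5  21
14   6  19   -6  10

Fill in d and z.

d = 17, z = 34

The difference between any two rows is the same in every column — this is an addition table with the headers hidden.
Row 4 minus row 1 is 5 − (-5) = 10, so its entry in column 2 is 7 + 10 = 17.
Row 3 minus row 1 is 14 − (-5) = 19, so its entry in column 1 is 15 + 19 = 34.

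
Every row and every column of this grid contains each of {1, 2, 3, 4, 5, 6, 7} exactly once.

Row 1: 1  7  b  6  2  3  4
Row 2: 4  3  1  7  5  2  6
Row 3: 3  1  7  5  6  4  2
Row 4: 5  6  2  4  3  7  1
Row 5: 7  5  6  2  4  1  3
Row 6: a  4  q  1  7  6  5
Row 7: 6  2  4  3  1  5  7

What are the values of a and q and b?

a = 2, q = 3, b = 5

For row 1, column 3: row 1 already has {1, 2, 3, 4, 6, 7}; that leaves 5.
At (row 6, col 1): column 1 already has {1, 3, 4, 5, 6, 7}, so the value is 2.
Cell (6,3): row 6 already has {1, 2, 4, 5, 6, 7} → 3.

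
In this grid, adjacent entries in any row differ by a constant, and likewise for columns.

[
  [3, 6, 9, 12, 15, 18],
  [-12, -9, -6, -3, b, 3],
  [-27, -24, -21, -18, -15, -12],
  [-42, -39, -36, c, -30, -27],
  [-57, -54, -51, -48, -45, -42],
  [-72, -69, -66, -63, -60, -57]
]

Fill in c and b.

c = -33, b = 0

Along each row the entries change by 3 per step; down each column they change by -15.
Row 4: from -42 at column 1, stepping by 3 to column 4 gives -33.
Row 2: from -12 at column 1, stepping by 3 to column 5 gives 0.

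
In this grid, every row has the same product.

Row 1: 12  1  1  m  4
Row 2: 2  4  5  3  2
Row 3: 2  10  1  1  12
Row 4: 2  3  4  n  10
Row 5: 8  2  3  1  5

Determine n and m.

Rows 2 and 5 each multiply to 240, so every row has product 240.
Row 4: 2×3×4×10 = 240, so the missing entry is 240 ÷ 240 = 1.
Row 1: 12×1×1×4 = 48, so the missing entry is 240 ÷ 48 = 5.

n = 1, m = 5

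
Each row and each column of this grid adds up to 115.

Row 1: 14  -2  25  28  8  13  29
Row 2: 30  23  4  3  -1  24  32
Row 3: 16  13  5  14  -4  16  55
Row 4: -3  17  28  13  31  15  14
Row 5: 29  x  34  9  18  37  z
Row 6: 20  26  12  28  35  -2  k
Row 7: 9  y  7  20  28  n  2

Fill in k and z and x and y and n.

Column 6: 13 + 24 + 16 + 15 + 37 − 2 = 103, so its missing entry is 115 − 103 = 12.
Row 7: 9 + 7 + 20 + 28 + 12 + 2 = 78, so its missing entry is 115 − 78 = 37.
Row 6: 20 + 26 + 12 + 28 + 35 − 2 = 119, so its missing entry is 115 − 119 = -4.
Column 7: 29 + 32 + 55 + 14 − 4 + 2 = 128, so its missing entry is 115 − 128 = -13.
Row 5: 29 + 34 + 9 + 18 + 37 − 13 = 114, so its missing entry is 115 − 114 = 1.

k = -4, z = -13, x = 1, y = 37, n = 12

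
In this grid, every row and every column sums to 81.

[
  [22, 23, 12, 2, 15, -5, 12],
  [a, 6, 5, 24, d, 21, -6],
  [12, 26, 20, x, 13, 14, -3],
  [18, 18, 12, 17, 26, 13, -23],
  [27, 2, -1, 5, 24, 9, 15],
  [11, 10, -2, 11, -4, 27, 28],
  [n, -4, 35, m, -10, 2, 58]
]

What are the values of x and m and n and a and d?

x = -1, m = 23, n = -23, a = 14, d = 17

Column 5: 15 + 13 + 26 + 24 − 4 − 10 = 64, so its missing entry is 81 − 64 = 17.
Row 3: 12 + 26 + 20 + 13 + 14 − 3 = 82, so its missing entry is 81 − 82 = -1.
Row 2: 6 + 5 + 24 + 17 + 21 − 6 = 67, so its missing entry is 81 − 67 = 14.
Column 1: 22 + 14 + 12 + 18 + 27 + 11 = 104, so its missing entry is 81 − 104 = -23.
Row 7: -23 − 4 + 35 − 10 + 2 + 58 = 58, so its missing entry is 81 − 58 = 23.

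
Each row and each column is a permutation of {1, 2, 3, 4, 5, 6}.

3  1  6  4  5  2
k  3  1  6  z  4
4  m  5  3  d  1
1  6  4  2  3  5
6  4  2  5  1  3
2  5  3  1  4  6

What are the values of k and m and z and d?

k = 5, m = 2, z = 2, d = 6

At (row 2, col 1): column 1 already has {1, 2, 3, 4, 6}, so the value is 5.
Cell (3,2): column 2 already has {1, 3, 4, 5, 6} → 2.
At (row 3, col 5): row 3 already has {1, 2, 3, 4, 5}, so the value is 6.
For row 2, column 5: row 2 already has {1, 3, 4, 5, 6}; that leaves 2.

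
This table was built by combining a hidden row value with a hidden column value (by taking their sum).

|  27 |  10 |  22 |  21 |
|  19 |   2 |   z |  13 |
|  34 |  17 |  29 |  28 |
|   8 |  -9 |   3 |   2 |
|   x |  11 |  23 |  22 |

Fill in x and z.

x = 28, z = 14

The difference between any two rows is the same in every column — this is an addition table with the headers hidden.
Row 5 minus row 1 is 11 − 10 = 1, so its entry in column 1 is 27 + 1 = 28.
Row 2 minus row 1 is 2 − 10 = -8, so its entry in column 3 is 22 + (-8) = 14.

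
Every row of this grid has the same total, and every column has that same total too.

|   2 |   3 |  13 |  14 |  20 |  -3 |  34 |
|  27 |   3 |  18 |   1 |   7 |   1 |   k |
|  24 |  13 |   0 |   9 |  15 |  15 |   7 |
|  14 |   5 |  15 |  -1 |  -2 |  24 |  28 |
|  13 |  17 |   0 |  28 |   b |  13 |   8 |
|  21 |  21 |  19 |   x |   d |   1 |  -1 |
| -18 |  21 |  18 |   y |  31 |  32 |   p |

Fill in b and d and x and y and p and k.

Rows 1 and 3 both sum to 83, so that's the common total.
Row 5 has 13 + 17 + 0 + 28 + 13 + 8 = 79; the blank must be 83 − 79 = 4.
Column 5 has 20 + 7 + 15 − 2 + 4 + 31 = 75; the blank must be 83 − 75 = 8.
Row 6 has 21 + 21 + 19 + 8 + 1 − 1 = 69; the blank must be 83 − 69 = 14.
Row 2 has 27 + 3 + 18 + 1 + 7 + 1 = 57; the blank must be 83 − 57 = 26.
Column 7 has 34 + 26 + 7 + 28 + 8 − 1 = 102; the blank must be 83 − 102 = -19.
Row 7 has -18 + 21 + 18 + 31 + 32 − 19 = 65; the blank must be 83 − 65 = 18.

b = 4, d = 8, x = 14, y = 18, p = -19, k = 26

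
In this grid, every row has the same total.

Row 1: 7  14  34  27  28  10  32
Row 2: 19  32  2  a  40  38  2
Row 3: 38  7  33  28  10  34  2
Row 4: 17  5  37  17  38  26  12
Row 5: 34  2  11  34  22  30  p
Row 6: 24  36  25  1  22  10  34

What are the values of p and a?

Row 1 sums to 152 and so does row 3; that's the common total.
In row 5 the known cells total 133, leaving 152 − 133 = 19.
In row 2 the known cells total 133, leaving 152 − 133 = 19.

p = 19, a = 19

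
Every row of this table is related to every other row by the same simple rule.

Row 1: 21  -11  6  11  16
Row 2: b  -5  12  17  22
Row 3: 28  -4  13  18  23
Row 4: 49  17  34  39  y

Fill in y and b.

y = 44, b = 27

The difference between any two rows is the same in every column — this is an addition table with the headers hidden.
Row 4 minus row 1 is 34 − 6 = 28, so its entry in column 5 is 16 + 28 = 44.
Row 2 minus row 1 is 12 − 6 = 6, so its entry in column 1 is 21 + 6 = 27.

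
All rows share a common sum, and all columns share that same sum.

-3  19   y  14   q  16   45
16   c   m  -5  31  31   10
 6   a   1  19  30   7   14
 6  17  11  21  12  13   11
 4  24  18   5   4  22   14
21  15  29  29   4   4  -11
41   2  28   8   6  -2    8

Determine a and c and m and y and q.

Rows 4 and 5 both sum to 91, so that's the common total.
The known cells in column 5 total 87, leaving 91 − 87 = 4 for the blank.
The known cells in row 3 total 77, leaving 91 − 77 = 14 for the blank.
The known cells in column 2 total 91, leaving 91 − 91 = 0 for the blank.
The known cells in row 2 total 83, leaving 91 − 83 = 8 for the blank.
The known cells in row 1 total 95, leaving 91 − 95 = -4 for the blank.

a = 14, c = 0, m = 8, y = -4, q = 4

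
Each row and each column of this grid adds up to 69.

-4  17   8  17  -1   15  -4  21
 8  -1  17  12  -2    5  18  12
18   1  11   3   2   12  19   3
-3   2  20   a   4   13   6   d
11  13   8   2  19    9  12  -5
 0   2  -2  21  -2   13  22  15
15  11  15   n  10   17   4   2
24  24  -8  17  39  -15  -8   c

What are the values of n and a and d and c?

Row 7 has 15 + 11 + 15 + 10 + 17 + 4 + 2 = 74; the blank must be 69 − 74 = -5.
Column 4 has 17 + 12 + 3 + 2 + 21 − 5 + 17 = 67; the blank must be 69 − 67 = 2.
Row 4 has -3 + 2 + 20 + 2 + 4 + 13 + 6 = 44; the blank must be 69 − 44 = 25.
Row 8 has 24 + 24 − 8 + 17 + 39 − 15 − 8 = 73; the blank must be 69 − 73 = -4.

n = -5, a = 2, d = 25, c = -4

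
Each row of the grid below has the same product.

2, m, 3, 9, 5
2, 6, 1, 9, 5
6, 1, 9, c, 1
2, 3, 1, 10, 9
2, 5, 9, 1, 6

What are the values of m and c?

m = 2, c = 10

Rows 2 and 5 each multiply to 540, so every row has product 540.
Row 1: 2×3×9×5 = 270, so the missing entry is 540 ÷ 270 = 2.
Row 3: 6×1×9×1 = 54, so the missing entry is 540 ÷ 54 = 10.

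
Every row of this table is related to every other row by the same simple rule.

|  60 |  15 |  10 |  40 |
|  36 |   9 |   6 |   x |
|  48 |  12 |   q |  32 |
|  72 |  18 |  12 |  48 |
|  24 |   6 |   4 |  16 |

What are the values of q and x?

Each row is a constant multiple of every other row — this is a multiplication table with the headers hidden.
Row 3 is 48/60 = 4/5 times row 1, so its entry in column 3 is 10 × 4/5 = 8.
Row 2 is 36/60 = 3/5 times row 1, so its entry in column 4 is 40 × 3/5 = 24.

q = 8, x = 24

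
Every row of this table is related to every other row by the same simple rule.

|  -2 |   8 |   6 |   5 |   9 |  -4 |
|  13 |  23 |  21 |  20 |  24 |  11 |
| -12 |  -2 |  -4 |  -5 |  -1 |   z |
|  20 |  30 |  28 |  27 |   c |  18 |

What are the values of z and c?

The difference between any two rows is the same in every column — this is an addition table with the headers hidden.
Row 3 minus row 1 is -2 − 8 = -10, so its entry in column 6 is -4 + (-10) = -14.
Row 4 minus row 1 is 30 − 8 = 22, so its entry in column 5 is 9 + 22 = 31.

z = -14, c = 31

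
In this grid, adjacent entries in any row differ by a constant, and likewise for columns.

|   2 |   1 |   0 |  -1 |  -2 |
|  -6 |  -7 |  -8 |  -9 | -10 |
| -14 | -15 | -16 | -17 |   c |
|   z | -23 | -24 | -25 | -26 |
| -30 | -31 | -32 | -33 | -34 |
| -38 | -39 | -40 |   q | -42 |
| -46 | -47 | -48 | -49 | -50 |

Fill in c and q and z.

Along each row the entries change by -1 per step; down each column they change by -8.
Row 3: from -14 at column 1, stepping by -1 to column 5 gives -18.
Row 6: from -38 at column 1, stepping by -1 to column 4 gives -41.
Row 4: from -23 at column 2, stepping by -1 to column 1 gives -22.

c = -18, q = -41, z = -22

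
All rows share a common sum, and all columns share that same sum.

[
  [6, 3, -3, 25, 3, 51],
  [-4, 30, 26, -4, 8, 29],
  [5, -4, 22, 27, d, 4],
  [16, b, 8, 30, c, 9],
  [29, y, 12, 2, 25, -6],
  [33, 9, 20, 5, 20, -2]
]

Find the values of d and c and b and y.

d = 31, c = -2, b = 24, y = 23

Rows 1 and 2 both sum to 85, so that's the common total.
Row 3 has 5 − 4 + 22 + 27 + 4 = 54; the blank must be 85 − 54 = 31.
Row 5 has 29 + 12 + 2 + 25 − 6 = 62; the blank must be 85 − 62 = 23.
Column 2 has 3 + 30 − 4 + 23 + 9 = 61; the blank must be 85 − 61 = 24.
Row 4 has 16 + 24 + 8 + 30 + 9 = 87; the blank must be 85 − 87 = -2.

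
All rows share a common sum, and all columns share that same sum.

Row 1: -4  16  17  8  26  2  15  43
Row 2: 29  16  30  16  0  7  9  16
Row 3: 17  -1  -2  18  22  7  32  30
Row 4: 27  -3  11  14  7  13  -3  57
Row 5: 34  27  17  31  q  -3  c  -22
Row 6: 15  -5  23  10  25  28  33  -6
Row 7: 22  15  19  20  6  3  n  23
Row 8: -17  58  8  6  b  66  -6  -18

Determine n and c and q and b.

Rows 1 and 2 both sum to 123, so that's the common total.
Row 7: 22 + 15 + 19 + 20 + 6 + 3 + 23 = 108, so its missing entry is 123 − 108 = 15.
Row 8: -17 + 58 + 8 + 6 + 66 − 6 − 18 = 97, so its missing entry is 123 − 97 = 26.
Column 7: 15 + 9 + 32 − 3 + 33 + 15 − 6 = 95, so its missing entry is 123 − 95 = 28.
Row 5: 34 + 27 + 17 + 31 − 3 + 28 − 22 = 112, so its missing entry is 123 − 112 = 11.

n = 15, c = 28, q = 11, b = 26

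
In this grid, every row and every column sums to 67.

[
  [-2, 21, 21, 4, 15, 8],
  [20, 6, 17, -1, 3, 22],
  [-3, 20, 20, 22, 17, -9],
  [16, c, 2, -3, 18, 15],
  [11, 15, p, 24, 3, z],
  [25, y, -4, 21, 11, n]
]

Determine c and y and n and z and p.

c = 19, y = -14, n = 28, z = 3, p = 11

Row 4: 16 + 2 − 3 + 18 + 15 = 48, so its missing entry is 67 − 48 = 19.
Column 2: 21 + 6 + 20 + 19 + 15 = 81, so its missing entry is 67 − 81 = -14.
Row 6: 25 − 14 − 4 + 21 + 11 = 39, so its missing entry is 67 − 39 = 28.
Column 3: 21 + 17 + 20 + 2 − 4 = 56, so its missing entry is 67 − 56 = 11.
Row 5: 11 + 15 + 11 + 24 + 3 = 64, so its missing entry is 67 − 64 = 3.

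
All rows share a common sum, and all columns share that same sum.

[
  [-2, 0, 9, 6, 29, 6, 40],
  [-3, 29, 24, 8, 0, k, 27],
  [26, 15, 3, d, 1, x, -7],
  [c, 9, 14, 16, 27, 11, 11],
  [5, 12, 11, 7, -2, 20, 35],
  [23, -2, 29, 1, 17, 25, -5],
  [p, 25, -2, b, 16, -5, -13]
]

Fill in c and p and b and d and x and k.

Rows 1 and 5 both sum to 88, so that's the common total.
Row 2: -3 + 29 + 24 + 8 + 0 + 27 = 85, so its missing entry is 88 − 85 = 3.
Row 4: 9 + 14 + 16 + 27 + 11 + 11 = 88, so its missing entry is 88 − 88 = 0.
Column 6: 6 + 3 + 11 + 20 + 25 − 5 = 60, so its missing entry is 88 − 60 = 28.
Row 3: 26 + 15 + 3 + 1 + 28 − 7 = 66, so its missing entry is 88 − 66 = 22.
Column 1: -2 − 3 + 26 + 0 + 5 + 23 = 49, so its missing entry is 88 − 49 = 39.
Row 7: 39 + 25 − 2 + 16 − 5 − 13 = 60, so its missing entry is 88 − 60 = 28.

c = 0, p = 39, b = 28, d = 22, x = 28, k = 3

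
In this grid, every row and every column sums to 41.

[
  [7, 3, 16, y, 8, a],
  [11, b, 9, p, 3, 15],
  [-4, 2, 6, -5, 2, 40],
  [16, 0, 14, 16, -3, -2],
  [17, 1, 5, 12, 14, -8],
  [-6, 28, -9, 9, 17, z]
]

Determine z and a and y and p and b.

z = 2, a = -6, y = 13, p = -4, b = 7

The known cells in row 6 total 39, leaving 41 − 39 = 2 for the blank.
The known cells in column 2 total 34, leaving 41 − 34 = 7 for the blank.
The known cells in column 6 total 47, leaving 41 − 47 = -6 for the blank.
The known cells in row 1 total 28, leaving 41 − 28 = 13 for the blank.
The known cells in row 2 total 45, leaving 41 − 45 = -4 for the blank.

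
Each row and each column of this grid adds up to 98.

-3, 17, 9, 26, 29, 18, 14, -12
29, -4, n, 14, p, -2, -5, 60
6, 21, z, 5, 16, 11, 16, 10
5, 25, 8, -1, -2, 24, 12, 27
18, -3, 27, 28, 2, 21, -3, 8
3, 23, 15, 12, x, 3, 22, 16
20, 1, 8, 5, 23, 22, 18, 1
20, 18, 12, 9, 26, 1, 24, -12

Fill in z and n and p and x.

z = 13, n = 6, p = 0, x = 4

Row 6: 3 + 23 + 15 + 12 + 3 + 22 + 16 = 94, so its missing entry is 98 − 94 = 4.
Column 5: 29 + 16 − 2 + 2 + 4 + 23 + 26 = 98, so its missing entry is 98 − 98 = 0.
Row 2: 29 − 4 + 14 + 0 − 2 − 5 + 60 = 92, so its missing entry is 98 − 92 = 6.
Row 3: 6 + 21 + 5 + 16 + 11 + 16 + 10 = 85, so its missing entry is 98 − 85 = 13.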